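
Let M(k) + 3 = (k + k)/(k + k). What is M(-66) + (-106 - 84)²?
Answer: 36098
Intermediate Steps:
M(k) = -2 (M(k) = -3 + (k + k)/(k + k) = -3 + (2*k)/((2*k)) = -3 + (2*k)*(1/(2*k)) = -3 + 1 = -2)
M(-66) + (-106 - 84)² = -2 + (-106 - 84)² = -2 + (-190)² = -2 + 36100 = 36098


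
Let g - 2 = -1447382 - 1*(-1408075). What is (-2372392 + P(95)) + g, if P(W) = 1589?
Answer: -2410108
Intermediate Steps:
g = -39305 (g = 2 + (-1447382 - 1*(-1408075)) = 2 + (-1447382 + 1408075) = 2 - 39307 = -39305)
(-2372392 + P(95)) + g = (-2372392 + 1589) - 39305 = -2370803 - 39305 = -2410108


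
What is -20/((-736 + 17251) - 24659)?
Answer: 5/2036 ≈ 0.0024558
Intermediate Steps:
-20/((-736 + 17251) - 24659) = -20/(16515 - 24659) = -20/(-8144) = -1/8144*(-20) = 5/2036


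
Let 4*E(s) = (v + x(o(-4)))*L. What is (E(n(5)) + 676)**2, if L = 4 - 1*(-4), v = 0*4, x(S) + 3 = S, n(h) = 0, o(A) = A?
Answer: 438244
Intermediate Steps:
x(S) = -3 + S
v = 0
L = 8 (L = 4 + 4 = 8)
E(s) = -14 (E(s) = ((0 + (-3 - 4))*8)/4 = ((0 - 7)*8)/4 = (-7*8)/4 = (1/4)*(-56) = -14)
(E(n(5)) + 676)**2 = (-14 + 676)**2 = 662**2 = 438244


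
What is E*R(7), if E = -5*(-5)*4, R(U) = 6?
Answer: 600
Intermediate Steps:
E = 100 (E = 25*4 = 100)
E*R(7) = 100*6 = 600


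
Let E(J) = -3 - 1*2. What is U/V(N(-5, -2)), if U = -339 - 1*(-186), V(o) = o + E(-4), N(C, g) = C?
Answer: 153/10 ≈ 15.300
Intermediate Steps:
E(J) = -5 (E(J) = -3 - 2 = -5)
V(o) = -5 + o (V(o) = o - 5 = -5 + o)
U = -153 (U = -339 + 186 = -153)
U/V(N(-5, -2)) = -153/(-5 - 5) = -153/(-10) = -153*(-⅒) = 153/10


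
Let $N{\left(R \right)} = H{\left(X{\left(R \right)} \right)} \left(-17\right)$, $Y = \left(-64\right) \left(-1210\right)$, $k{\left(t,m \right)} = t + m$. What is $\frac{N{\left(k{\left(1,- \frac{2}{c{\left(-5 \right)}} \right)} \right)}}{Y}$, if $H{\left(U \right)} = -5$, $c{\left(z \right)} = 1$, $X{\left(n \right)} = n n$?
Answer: $\frac{17}{15488} \approx 0.0010976$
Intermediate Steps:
$X{\left(n \right)} = n^{2}$
$k{\left(t,m \right)} = m + t$
$Y = 77440$
$N{\left(R \right)} = 85$ ($N{\left(R \right)} = \left(-5\right) \left(-17\right) = 85$)
$\frac{N{\left(k{\left(1,- \frac{2}{c{\left(-5 \right)}} \right)} \right)}}{Y} = \frac{85}{77440} = 85 \cdot \frac{1}{77440} = \frac{17}{15488}$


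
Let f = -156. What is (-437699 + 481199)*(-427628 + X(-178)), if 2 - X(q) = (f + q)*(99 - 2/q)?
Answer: -1527524511000/89 ≈ -1.7163e+10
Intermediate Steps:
X(q) = 2 - (-156 + q)*(99 - 2/q)
(-437699 + 481199)*(-427628 + X(-178)) = (-437699 + 481199)*(-427628 + (15448 - 312/(-178) - 99*(-178))) = 43500*(-427628 + (15448 - 312*(-1/178) + 17622)) = 43500*(-427628 + (15448 + 156/89 + 17622)) = 43500*(-427628 + 2943386/89) = 43500*(-35115506/89) = -1527524511000/89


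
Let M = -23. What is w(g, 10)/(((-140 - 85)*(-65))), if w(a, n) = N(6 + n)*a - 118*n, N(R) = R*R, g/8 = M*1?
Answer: -48284/14625 ≈ -3.3015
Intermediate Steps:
g = -184 (g = 8*(-23*1) = 8*(-23) = -184)
N(R) = R²
w(a, n) = -118*n + a*(6 + n)² (w(a, n) = (6 + n)²*a - 118*n = a*(6 + n)² - 118*n = -118*n + a*(6 + n)²)
w(g, 10)/(((-140 - 85)*(-65))) = (-118*10 - 184*(6 + 10)²)/(((-140 - 85)*(-65))) = (-1180 - 184*16²)/((-225*(-65))) = (-1180 - 184*256)/14625 = (-1180 - 47104)*(1/14625) = -48284*1/14625 = -48284/14625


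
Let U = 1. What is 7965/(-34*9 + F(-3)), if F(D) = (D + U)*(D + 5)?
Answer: -1593/62 ≈ -25.694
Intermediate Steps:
F(D) = (1 + D)*(5 + D) (F(D) = (D + 1)*(D + 5) = (1 + D)*(5 + D))
7965/(-34*9 + F(-3)) = 7965/(-34*9 + (5 + (-3)² + 6*(-3))) = 7965/(-306 + (5 + 9 - 18)) = 7965/(-306 - 4) = 7965/(-310) = 7965*(-1/310) = -1593/62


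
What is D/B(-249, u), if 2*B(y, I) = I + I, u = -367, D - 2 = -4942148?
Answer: 4942146/367 ≈ 13466.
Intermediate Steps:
D = -4942146 (D = 2 - 4942148 = -4942146)
B(y, I) = I (B(y, I) = (I + I)/2 = (2*I)/2 = I)
D/B(-249, u) = -4942146/(-367) = -4942146*(-1/367) = 4942146/367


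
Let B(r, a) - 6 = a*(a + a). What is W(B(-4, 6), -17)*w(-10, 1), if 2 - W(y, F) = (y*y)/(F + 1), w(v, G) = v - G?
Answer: -16819/4 ≈ -4204.8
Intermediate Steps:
B(r, a) = 6 + 2*a² (B(r, a) = 6 + a*(a + a) = 6 + a*(2*a) = 6 + 2*a²)
W(y, F) = 2 - y²/(1 + F) (W(y, F) = 2 - y*y/(F + 1) = 2 - y²/(1 + F))
W(B(-4, 6), -17)*w(-10, 1) = ((2 - (6 + 2*6²)² + 2*(-17))/(1 - 17))*(-10 - 1*1) = ((2 - (6 + 2*36)² - 34)/(-16))*(-10 - 1) = -(2 - (6 + 72)² - 34)/16*(-11) = -(2 - 1*78² - 34)/16*(-11) = -(2 - 1*6084 - 34)/16*(-11) = -(2 - 6084 - 34)/16*(-11) = -1/16*(-6116)*(-11) = (1529/4)*(-11) = -16819/4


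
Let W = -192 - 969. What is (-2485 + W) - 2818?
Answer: -6464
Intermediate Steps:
W = -1161
(-2485 + W) - 2818 = (-2485 - 1161) - 2818 = -3646 - 2818 = -6464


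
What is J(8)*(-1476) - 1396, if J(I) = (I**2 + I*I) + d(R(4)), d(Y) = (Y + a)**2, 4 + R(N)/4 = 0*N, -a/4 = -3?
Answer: -213940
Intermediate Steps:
a = 12 (a = -4*(-3) = 12)
R(N) = -16 (R(N) = -16 + 4*(0*N) = -16 + 4*0 = -16 + 0 = -16)
d(Y) = (12 + Y)**2 (d(Y) = (Y + 12)**2 = (12 + Y)**2)
J(I) = 16 + 2*I**2 (J(I) = (I**2 + I*I) + (12 - 16)**2 = (I**2 + I**2) + (-4)**2 = 2*I**2 + 16 = 16 + 2*I**2)
J(8)*(-1476) - 1396 = (16 + 2*8**2)*(-1476) - 1396 = (16 + 2*64)*(-1476) - 1396 = (16 + 128)*(-1476) - 1396 = 144*(-1476) - 1396 = -212544 - 1396 = -213940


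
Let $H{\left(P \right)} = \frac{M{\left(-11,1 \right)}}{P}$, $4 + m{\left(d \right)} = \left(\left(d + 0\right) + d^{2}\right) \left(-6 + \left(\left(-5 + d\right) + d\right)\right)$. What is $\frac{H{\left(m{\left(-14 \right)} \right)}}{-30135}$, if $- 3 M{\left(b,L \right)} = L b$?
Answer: $\frac{11}{642056310} \approx 1.7132 \cdot 10^{-8}$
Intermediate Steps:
$M{\left(b,L \right)} = - \frac{L b}{3}$
$m{\left(d \right)} = -4 + \left(-11 + 2 d\right) \left(d + d^{2}\right)$ ($m{\left(d \right)} = -4 + \left(\left(d + 0\right) + d^{2}\right) \left(-6 + \left(\left(-5 + d\right) + d\right)\right) = -4 + \left(d + d^{2}\right) \left(-6 + \left(-5 + 2 d\right)\right) = -4 + \left(d + d^{2}\right) \left(-11 + 2 d\right) = -4 + \left(-11 + 2 d\right) \left(d + d^{2}\right)$)
$H{\left(P \right)} = \frac{11}{3 P}$ ($H{\left(P \right)} = \frac{\left(- \frac{1}{3}\right) 1 \left(-11\right)}{P} = \frac{11}{3 P}$)
$\frac{H{\left(m{\left(-14 \right)} \right)}}{-30135} = \frac{\frac{11}{3} \frac{1}{-4 - -154 - 9 \left(-14\right)^{2} + 2 \left(-14\right)^{3}}}{-30135} = \frac{11}{3 \left(-4 + 154 - 1764 + 2 \left(-2744\right)\right)} \left(- \frac{1}{30135}\right) = \frac{11}{3 \left(-4 + 154 - 1764 - 5488\right)} \left(- \frac{1}{30135}\right) = \frac{11}{3 \left(-7102\right)} \left(- \frac{1}{30135}\right) = \frac{11}{3} \left(- \frac{1}{7102}\right) \left(- \frac{1}{30135}\right) = \left(- \frac{11}{21306}\right) \left(- \frac{1}{30135}\right) = \frac{11}{642056310}$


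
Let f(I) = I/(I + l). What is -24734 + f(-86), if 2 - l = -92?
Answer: -98979/4 ≈ -24745.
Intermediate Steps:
l = 94 (l = 2 - 1*(-92) = 2 + 92 = 94)
f(I) = I/(94 + I) (f(I) = I/(I + 94) = I/(94 + I))
-24734 + f(-86) = -24734 - 86/(94 - 86) = -24734 - 86/8 = -24734 - 86*1/8 = -24734 - 43/4 = -98979/4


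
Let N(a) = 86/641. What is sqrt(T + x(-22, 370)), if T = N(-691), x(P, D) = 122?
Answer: 4*sqrt(3136413)/641 ≈ 11.051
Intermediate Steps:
N(a) = 86/641 (N(a) = 86*(1/641) = 86/641)
T = 86/641 ≈ 0.13417
sqrt(T + x(-22, 370)) = sqrt(86/641 + 122) = sqrt(78288/641) = 4*sqrt(3136413)/641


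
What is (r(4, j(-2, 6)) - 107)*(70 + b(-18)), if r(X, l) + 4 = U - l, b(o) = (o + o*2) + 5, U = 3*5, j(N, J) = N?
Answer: -1974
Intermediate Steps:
U = 15
b(o) = 5 + 3*o (b(o) = (o + 2*o) + 5 = 3*o + 5 = 5 + 3*o)
r(X, l) = 11 - l (r(X, l) = -4 + (15 - l) = 11 - l)
(r(4, j(-2, 6)) - 107)*(70 + b(-18)) = ((11 - 1*(-2)) - 107)*(70 + (5 + 3*(-18))) = ((11 + 2) - 107)*(70 + (5 - 54)) = (13 - 107)*(70 - 49) = -94*21 = -1974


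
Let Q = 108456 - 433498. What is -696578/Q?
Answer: 348289/162521 ≈ 2.1430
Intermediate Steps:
Q = -325042
-696578/Q = -696578/(-325042) = -696578*(-1/325042) = 348289/162521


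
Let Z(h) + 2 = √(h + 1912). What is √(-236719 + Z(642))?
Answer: √(-236721 + √2554) ≈ 486.49*I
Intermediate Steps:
Z(h) = -2 + √(1912 + h) (Z(h) = -2 + √(h + 1912) = -2 + √(1912 + h))
√(-236719 + Z(642)) = √(-236719 + (-2 + √(1912 + 642))) = √(-236719 + (-2 + √2554)) = √(-236721 + √2554)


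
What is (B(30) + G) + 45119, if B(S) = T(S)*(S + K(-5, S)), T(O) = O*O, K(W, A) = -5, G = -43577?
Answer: 24042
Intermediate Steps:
T(O) = O**2
B(S) = S**2*(-5 + S) (B(S) = S**2*(S - 5) = S**2*(-5 + S))
(B(30) + G) + 45119 = (30**2*(-5 + 30) - 43577) + 45119 = (900*25 - 43577) + 45119 = (22500 - 43577) + 45119 = -21077 + 45119 = 24042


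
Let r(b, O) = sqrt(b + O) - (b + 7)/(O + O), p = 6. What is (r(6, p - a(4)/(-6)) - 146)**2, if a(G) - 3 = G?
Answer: 239573005/11094 - 6317*sqrt(474)/129 ≈ 20529.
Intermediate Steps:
a(G) = 3 + G
r(b, O) = sqrt(O + b) - (7 + b)/(2*O)
(r(6, p - a(4)/(-6)) - 146)**2 = ((-7 - 1*6 + 2*(6 - (3 + 4)/(-6))*sqrt((6 - (3 + 4)/(-6)) + 6))/(2*(6 - (3 + 4)/(-6))) - 146)**2 = ((-7 - 6 + 2*(6 - 7*(-1)/6)*sqrt((6 - 7*(-1)/6) + 6))/(2*(6 - 7*(-1)/6)) - 146)**2 = ((-7 - 6 + 2*(6 - 1*(-7/6))*sqrt((6 - 1*(-7/6)) + 6))/(2*(6 - 1*(-7/6))) - 146)**2 = ((-7 - 6 + 2*(6 + 7/6)*sqrt((6 + 7/6) + 6))/(2*(6 + 7/6)) - 146)**2 = ((-7 - 6 + 2*(43/6)*sqrt(43/6 + 6))/(2*(43/6)) - 146)**2 = ((1/2)*(6/43)*(-7 - 6 + 2*(43/6)*sqrt(79/6)) - 146)**2 = ((1/2)*(6/43)*(-7 - 6 + 2*(43/6)*(sqrt(474)/6)) - 146)**2 = ((1/2)*(6/43)*(-7 - 6 + 43*sqrt(474)/18) - 146)**2 = ((1/2)*(6/43)*(-13 + 43*sqrt(474)/18) - 146)**2 = ((-39/43 + sqrt(474)/6) - 146)**2 = (-6317/43 + sqrt(474)/6)**2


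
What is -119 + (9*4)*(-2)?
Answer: -191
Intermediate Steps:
-119 + (9*4)*(-2) = -119 + 36*(-2) = -119 - 72 = -191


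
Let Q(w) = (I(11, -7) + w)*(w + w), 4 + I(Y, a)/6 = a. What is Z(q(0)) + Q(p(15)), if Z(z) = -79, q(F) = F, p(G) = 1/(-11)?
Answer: -8105/121 ≈ -66.984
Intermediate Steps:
p(G) = -1/11
I(Y, a) = -24 + 6*a
Q(w) = 2*w*(-66 + w) (Q(w) = ((-24 + 6*(-7)) + w)*(w + w) = ((-24 - 42) + w)*(2*w) = (-66 + w)*(2*w) = 2*w*(-66 + w))
Z(q(0)) + Q(p(15)) = -79 + 2*(-1/11)*(-66 - 1/11) = -79 + 2*(-1/11)*(-727/11) = -79 + 1454/121 = -8105/121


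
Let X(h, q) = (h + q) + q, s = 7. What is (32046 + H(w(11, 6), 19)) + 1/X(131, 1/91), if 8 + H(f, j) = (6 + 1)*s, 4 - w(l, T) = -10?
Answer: 382573392/11923 ≈ 32087.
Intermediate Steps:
w(l, T) = 14 (w(l, T) = 4 - 1*(-10) = 4 + 10 = 14)
H(f, j) = 41 (H(f, j) = -8 + (6 + 1)*7 = -8 + 7*7 = -8 + 49 = 41)
X(h, q) = h + 2*q
(32046 + H(w(11, 6), 19)) + 1/X(131, 1/91) = (32046 + 41) + 1/(131 + 2/91) = 32087 + 1/(131 + 2*(1/91)) = 32087 + 1/(131 + 2/91) = 32087 + 1/(11923/91) = 32087 + 91/11923 = 382573392/11923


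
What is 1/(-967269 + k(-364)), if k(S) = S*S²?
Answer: -1/49195813 ≈ -2.0327e-8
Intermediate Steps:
k(S) = S³
1/(-967269 + k(-364)) = 1/(-967269 + (-364)³) = 1/(-967269 - 48228544) = 1/(-49195813) = -1/49195813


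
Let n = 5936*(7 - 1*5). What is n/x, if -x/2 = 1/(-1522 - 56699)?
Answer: 345599856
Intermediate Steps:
x = 2/58221 (x = -2/(-1522 - 56699) = -2/(-58221) = -2*(-1/58221) = 2/58221 ≈ 3.4352e-5)
n = 11872 (n = 5936*(7 - 5) = 5936*2 = 11872)
n/x = 11872/(2/58221) = 11872*(58221/2) = 345599856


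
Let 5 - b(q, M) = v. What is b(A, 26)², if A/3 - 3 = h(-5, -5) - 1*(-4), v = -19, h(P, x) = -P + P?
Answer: 576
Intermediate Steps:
h(P, x) = 0
A = 21 (A = 9 + 3*(0 - 1*(-4)) = 9 + 3*(0 + 4) = 9 + 3*4 = 9 + 12 = 21)
b(q, M) = 24 (b(q, M) = 5 - 1*(-19) = 5 + 19 = 24)
b(A, 26)² = 24² = 576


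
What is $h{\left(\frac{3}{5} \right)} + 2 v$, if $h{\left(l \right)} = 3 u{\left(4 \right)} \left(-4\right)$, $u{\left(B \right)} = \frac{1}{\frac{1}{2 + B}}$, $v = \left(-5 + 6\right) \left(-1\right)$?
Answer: $-74$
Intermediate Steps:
$v = -1$ ($v = 1 \left(-1\right) = -1$)
$u{\left(B \right)} = 2 + B$
$h{\left(l \right)} = -72$ ($h{\left(l \right)} = 3 \left(2 + 4\right) \left(-4\right) = 3 \cdot 6 \left(-4\right) = 18 \left(-4\right) = -72$)
$h{\left(\frac{3}{5} \right)} + 2 v = -72 + 2 \left(-1\right) = -72 - 2 = -74$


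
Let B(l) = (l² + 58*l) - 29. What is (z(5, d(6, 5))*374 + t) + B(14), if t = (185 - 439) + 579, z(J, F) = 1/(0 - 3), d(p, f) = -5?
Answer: 3538/3 ≈ 1179.3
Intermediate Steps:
z(J, F) = -⅓ (z(J, F) = 1/(-3) = -⅓)
t = 325 (t = -254 + 579 = 325)
B(l) = -29 + l² + 58*l
(z(5, d(6, 5))*374 + t) + B(14) = (-⅓*374 + 325) + (-29 + 14² + 58*14) = (-374/3 + 325) + (-29 + 196 + 812) = 601/3 + 979 = 3538/3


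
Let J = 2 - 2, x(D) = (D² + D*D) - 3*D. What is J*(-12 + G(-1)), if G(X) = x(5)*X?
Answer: 0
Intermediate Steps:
x(D) = -3*D + 2*D² (x(D) = (D² + D²) - 3*D = 2*D² - 3*D = -3*D + 2*D²)
G(X) = 35*X (G(X) = (5*(-3 + 2*5))*X = (5*(-3 + 10))*X = (5*7)*X = 35*X)
J = 0
J*(-12 + G(-1)) = 0*(-12 + 35*(-1)) = 0*(-12 - 35) = 0*(-47) = 0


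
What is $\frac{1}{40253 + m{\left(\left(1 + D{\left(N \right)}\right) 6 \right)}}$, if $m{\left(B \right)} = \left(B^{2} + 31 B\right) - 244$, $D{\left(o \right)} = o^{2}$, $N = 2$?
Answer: $\frac{1}{41839} \approx 2.3901 \cdot 10^{-5}$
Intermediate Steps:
$m{\left(B \right)} = -244 + B^{2} + 31 B$
$\frac{1}{40253 + m{\left(\left(1 + D{\left(N \right)}\right) 6 \right)}} = \frac{1}{40253 + \left(-244 + \left(\left(1 + 2^{2}\right) 6\right)^{2} + 31 \left(1 + 2^{2}\right) 6\right)} = \frac{1}{40253 + \left(-244 + \left(\left(1 + 4\right) 6\right)^{2} + 31 \left(1 + 4\right) 6\right)} = \frac{1}{40253 + \left(-244 + \left(5 \cdot 6\right)^{2} + 31 \cdot 5 \cdot 6\right)} = \frac{1}{40253 + \left(-244 + 30^{2} + 31 \cdot 30\right)} = \frac{1}{40253 + \left(-244 + 900 + 930\right)} = \frac{1}{40253 + 1586} = \frac{1}{41839}$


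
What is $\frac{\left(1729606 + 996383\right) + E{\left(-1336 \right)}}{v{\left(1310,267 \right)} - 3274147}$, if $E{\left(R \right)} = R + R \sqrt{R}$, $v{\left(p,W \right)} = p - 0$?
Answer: $- \frac{2724653}{3272837} + \frac{2672 i \sqrt{334}}{3272837} \approx -0.83251 + 0.014921 i$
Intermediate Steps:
$v{\left(p,W \right)} = p$ ($v{\left(p,W \right)} = p + 0 = p$)
$E{\left(R \right)} = R + R^{\frac{3}{2}}$
$\frac{\left(1729606 + 996383\right) + E{\left(-1336 \right)}}{v{\left(1310,267 \right)} - 3274147} = \frac{\left(1729606 + 996383\right) - \left(1336 - \left(-1336\right)^{\frac{3}{2}}\right)}{1310 - 3274147} = \frac{2725989 - \left(1336 + 2672 i \sqrt{334}\right)}{-3272837} = \left(2724653 - 2672 i \sqrt{334}\right) \left(- \frac{1}{3272837}\right) = - \frac{2724653}{3272837} + \frac{2672 i \sqrt{334}}{3272837}$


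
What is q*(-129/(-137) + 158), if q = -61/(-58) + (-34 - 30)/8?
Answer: -8775325/7946 ≈ -1104.4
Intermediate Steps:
q = -403/58 (q = -61*(-1/58) - 64*⅛ = 61/58 - 8 = -403/58 ≈ -6.9483)
q*(-129/(-137) + 158) = -403*(-129/(-137) + 158)/58 = -403*(-129*(-1/137) + 158)/58 = -403*(129/137 + 158)/58 = -403/58*21775/137 = -8775325/7946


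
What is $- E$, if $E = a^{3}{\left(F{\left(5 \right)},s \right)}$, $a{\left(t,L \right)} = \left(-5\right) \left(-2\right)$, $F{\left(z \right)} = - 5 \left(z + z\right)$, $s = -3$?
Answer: $-1000$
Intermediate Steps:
$F{\left(z \right)} = - 10 z$ ($F{\left(z \right)} = - 5 \cdot 2 z = - 10 z$)
$a{\left(t,L \right)} = 10$
$E = 1000$ ($E = 10^{3} = 1000$)
$- E = \left(-1\right) 1000 = -1000$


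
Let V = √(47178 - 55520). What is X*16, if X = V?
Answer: 16*I*√8342 ≈ 1461.4*I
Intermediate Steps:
V = I*√8342 (V = √(-8342) = I*√8342 ≈ 91.335*I)
X = I*√8342 ≈ 91.335*I
X*16 = (I*√8342)*16 = 16*I*√8342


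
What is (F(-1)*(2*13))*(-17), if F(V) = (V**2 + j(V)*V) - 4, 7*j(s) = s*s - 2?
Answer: 8840/7 ≈ 1262.9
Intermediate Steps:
j(s) = -2/7 + s**2/7 (j(s) = (s*s - 2)/7 = (s**2 - 2)/7 = (-2 + s**2)/7 = -2/7 + s**2/7)
F(V) = -4 + V**2 + V*(-2/7 + V**2/7) (F(V) = (V**2 + (-2/7 + V**2/7)*V) - 4 = (V**2 + V*(-2/7 + V**2/7)) - 4 = -4 + V**2 + V*(-2/7 + V**2/7))
(F(-1)*(2*13))*(-17) = ((-4 + (-1)**2 + (1/7)*(-1)*(-2 + (-1)**2))*(2*13))*(-17) = ((-4 + 1 + (1/7)*(-1)*(-2 + 1))*26)*(-17) = ((-4 + 1 + (1/7)*(-1)*(-1))*26)*(-17) = ((-4 + 1 + 1/7)*26)*(-17) = -20/7*26*(-17) = -520/7*(-17) = 8840/7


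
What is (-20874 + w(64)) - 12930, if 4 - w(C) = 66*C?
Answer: -38024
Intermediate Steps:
w(C) = 4 - 66*C
(-20874 + w(64)) - 12930 = (-20874 + (4 - 66*64)) - 12930 = (-20874 + (4 - 4224)) - 12930 = (-20874 - 4220) - 12930 = -25094 - 12930 = -38024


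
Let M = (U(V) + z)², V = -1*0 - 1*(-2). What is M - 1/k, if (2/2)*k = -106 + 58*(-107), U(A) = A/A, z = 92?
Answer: 54592489/6312 ≈ 8649.0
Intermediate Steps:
V = 2 (V = 0 + 2 = 2)
U(A) = 1
M = 8649 (M = (1 + 92)² = 93² = 8649)
k = -6312 (k = -106 + 58*(-107) = -106 - 6206 = -6312)
M - 1/k = 8649 - 1/(-6312) = 8649 - 1*(-1/6312) = 8649 + 1/6312 = 54592489/6312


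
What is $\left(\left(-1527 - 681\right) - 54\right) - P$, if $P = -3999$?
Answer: $1737$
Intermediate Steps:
$\left(\left(-1527 - 681\right) - 54\right) - P = \left(\left(-1527 - 681\right) - 54\right) - -3999 = \left(-2208 - 54\right) + 3999 = -2262 + 3999 = 1737$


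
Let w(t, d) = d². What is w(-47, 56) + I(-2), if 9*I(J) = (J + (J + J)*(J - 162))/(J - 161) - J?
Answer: 4600184/1467 ≈ 3135.8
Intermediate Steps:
I(J) = -J/9 + (J + 2*J*(-162 + J))/(9*(-161 + J)) (I(J) = ((J + (J + J)*(J - 162))/(J - 161) - J)/9 = ((J + (2*J)*(-162 + J))/(-161 + J) - J)/9 = ((J + 2*J*(-162 + J))/(-161 + J) - J)/9 = (-J + (J + 2*J*(-162 + J))/(-161 + J))/9 = -J/9 + (J + 2*J*(-162 + J))/(9*(-161 + J)))
w(-47, 56) + I(-2) = 56² + (⅑)*(-2)*(-162 - 2)/(-161 - 2) = 3136 + (⅑)*(-2)*(-164)/(-163) = 3136 + (⅑)*(-2)*(-1/163)*(-164) = 3136 - 328/1467 = 4600184/1467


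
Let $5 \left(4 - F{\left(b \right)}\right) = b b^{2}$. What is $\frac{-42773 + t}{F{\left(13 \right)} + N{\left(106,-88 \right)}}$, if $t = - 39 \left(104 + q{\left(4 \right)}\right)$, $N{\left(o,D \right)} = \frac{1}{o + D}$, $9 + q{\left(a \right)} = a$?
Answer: $\frac{4197060}{39181} \approx 107.12$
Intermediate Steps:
$q{\left(a \right)} = -9 + a$
$F{\left(b \right)} = 4 - \frac{b^{3}}{5}$ ($F{\left(b \right)} = 4 - \frac{b b^{2}}{5} = 4 - \frac{b^{3}}{5}$)
$N{\left(o,D \right)} = \frac{1}{D + o}$
$t = -3861$ ($t = - 39 \left(104 + \left(-9 + 4\right)\right) = - 39 \left(104 - 5\right) = \left(-39\right) 99 = -3861$)
$\frac{-42773 + t}{F{\left(13 \right)} + N{\left(106,-88 \right)}} = \frac{-42773 - 3861}{\left(4 - \frac{13^{3}}{5}\right) + \frac{1}{-88 + 106}} = - \frac{46634}{\left(4 - \frac{2197}{5}\right) + \frac{1}{18}} = - \frac{46634}{- \frac{2177}{5} + \frac{1}{18}} = - \frac{46634}{- \frac{39181}{90}} = \left(-46634\right) \left(- \frac{90}{39181}\right) = \frac{4197060}{39181}$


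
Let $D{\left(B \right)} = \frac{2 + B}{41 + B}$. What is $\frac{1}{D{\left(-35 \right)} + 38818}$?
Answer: $\frac{2}{77625} \approx 2.5765 \cdot 10^{-5}$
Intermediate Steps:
$D{\left(B \right)} = \frac{2 + B}{41 + B}$
$\frac{1}{D{\left(-35 \right)} + 38818} = \frac{1}{\frac{2 - 35}{41 - 35} + 38818} = \frac{1}{\frac{1}{6} \left(-33\right) + 38818} = \frac{1}{- \frac{11}{2} + 38818} = \frac{1}{\frac{77625}{2}} = \frac{2}{77625}$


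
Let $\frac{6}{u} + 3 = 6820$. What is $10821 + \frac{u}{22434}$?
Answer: $\frac{275813904424}{25488763} \approx 10821.0$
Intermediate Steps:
$u = \frac{6}{6817}$ ($u = \frac{6}{-3 + 6820} = \frac{6}{6817} \approx 0.00088015$)
$10821 + \frac{u}{22434} = 10821 + \frac{6}{6817 \cdot 22434} = 10821 + \frac{6}{6817} \cdot \frac{1}{22434} = 10821 + \frac{1}{25488763} = \frac{275813904424}{25488763}$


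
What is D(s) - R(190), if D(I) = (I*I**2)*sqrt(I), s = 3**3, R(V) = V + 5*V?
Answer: -1140 + 59049*sqrt(3) ≈ 1.0114e+5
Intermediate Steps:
R(V) = 6*V
s = 27
D(I) = I**(7/2) (D(I) = I**3*sqrt(I) = I**(7/2))
D(s) - R(190) = 27**(7/2) - 6*190 = 59049*sqrt(3) - 1*1140 = 59049*sqrt(3) - 1140 = -1140 + 59049*sqrt(3)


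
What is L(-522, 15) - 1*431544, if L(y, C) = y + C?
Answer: -432051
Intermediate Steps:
L(y, C) = C + y
L(-522, 15) - 1*431544 = (15 - 522) - 1*431544 = -507 - 431544 = -432051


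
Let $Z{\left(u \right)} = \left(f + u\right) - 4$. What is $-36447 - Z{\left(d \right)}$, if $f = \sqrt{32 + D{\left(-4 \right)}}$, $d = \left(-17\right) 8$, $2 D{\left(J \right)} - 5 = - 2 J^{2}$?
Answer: $-36307 - \frac{\sqrt{74}}{2} \approx -36311.0$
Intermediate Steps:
$D{\left(J \right)} = \frac{5}{2} - J^{2}$ ($D{\left(J \right)} = \frac{5}{2} + \frac{\left(-2\right) J^{2}}{2} = \frac{5}{2} - J^{2}$)
$d = -136$
$f = \frac{\sqrt{74}}{2}$ ($f = \sqrt{32 + \left(\frac{5}{2} - \left(-4\right)^{2}\right)} = \sqrt{32 + \left(\frac{5}{2} - 16\right)} = \sqrt{32 - \frac{27}{2}} = \sqrt{\frac{37}{2}} = \frac{\sqrt{74}}{2} \approx 4.3012$)
$Z{\left(u \right)} = -4 + u + \frac{\sqrt{74}}{2}$ ($Z{\left(u \right)} = \left(\frac{\sqrt{74}}{2} + u\right) - 4 = \left(u + \frac{\sqrt{74}}{2}\right) - 4 = -4 + u + \frac{\sqrt{74}}{2}$)
$-36447 - Z{\left(d \right)} = -36447 - \left(-4 - 136 + \frac{\sqrt{74}}{2}\right) = -36447 - \left(-140 + \frac{\sqrt{74}}{2}\right) = -36447 + \left(140 - \frac{\sqrt{74}}{2}\right) = -36307 - \frac{\sqrt{74}}{2}$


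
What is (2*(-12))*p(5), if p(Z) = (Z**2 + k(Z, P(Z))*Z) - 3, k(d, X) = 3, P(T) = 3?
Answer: -888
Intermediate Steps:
p(Z) = -3 + Z**2 + 3*Z (p(Z) = (Z**2 + 3*Z) - 3 = -3 + Z**2 + 3*Z)
(2*(-12))*p(5) = (2*(-12))*(-3 + 5**2 + 3*5) = -24*(-3 + 25 + 15) = -24*37 = -888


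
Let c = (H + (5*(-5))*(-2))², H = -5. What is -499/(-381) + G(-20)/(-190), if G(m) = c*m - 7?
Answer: 15527977/72390 ≈ 214.50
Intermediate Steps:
c = 2025 (c = (-5 + (5*(-5))*(-2))² = (-5 - 25*(-2))² = (-5 + 50)² = 45² = 2025)
G(m) = -7 + 2025*m (G(m) = 2025*m - 7 = -7 + 2025*m)
-499/(-381) + G(-20)/(-190) = -499/(-381) + (-7 + 2025*(-20))/(-190) = -499*(-1/381) + (-7 - 40500)*(-1/190) = 499/381 - 40507*(-1/190) = 499/381 + 40507/190 = 15527977/72390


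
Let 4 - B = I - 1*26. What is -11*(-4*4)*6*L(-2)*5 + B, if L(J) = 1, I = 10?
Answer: 5300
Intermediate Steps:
B = 20 (B = 4 - (10 - 1*26) = 4 - (10 - 26) = 4 - 1*(-16) = 4 + 16 = 20)
-11*(-4*4)*6*L(-2)*5 + B = -11*(-4*4)*6*1*5 + 20 = -(-176)*6*5 + 20 = -11*(-96)*5 + 20 = 1056*5 + 20 = 5280 + 20 = 5300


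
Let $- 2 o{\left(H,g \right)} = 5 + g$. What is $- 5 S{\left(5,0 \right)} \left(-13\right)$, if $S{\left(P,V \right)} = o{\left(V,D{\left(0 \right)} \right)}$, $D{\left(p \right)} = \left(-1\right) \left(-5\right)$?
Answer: $-325$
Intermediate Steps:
$D{\left(p \right)} = 5$
$o{\left(H,g \right)} = - \frac{5}{2} - \frac{g}{2}$ ($o{\left(H,g \right)} = - \frac{5 + g}{2} = - \frac{5}{2} - \frac{g}{2}$)
$S{\left(P,V \right)} = -5$ ($S{\left(P,V \right)} = - \frac{5}{2} - \frac{5}{2} = -5$)
$- 5 S{\left(5,0 \right)} \left(-13\right) = \left(-5\right) \left(-5\right) \left(-13\right) = 25 \left(-13\right) = -325$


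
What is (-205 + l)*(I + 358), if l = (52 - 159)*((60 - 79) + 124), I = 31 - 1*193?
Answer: -2242240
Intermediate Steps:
I = -162 (I = 31 - 193 = -162)
l = -11235 (l = -107*(-19 + 124) = -107*105 = -11235)
(-205 + l)*(I + 358) = (-205 - 11235)*(-162 + 358) = -11440*196 = -2242240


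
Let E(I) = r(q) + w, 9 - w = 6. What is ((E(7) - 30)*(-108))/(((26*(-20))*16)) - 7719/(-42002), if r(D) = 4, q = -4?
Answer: -5013861/43682080 ≈ -0.11478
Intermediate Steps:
w = 3 (w = 9 - 1*6 = 9 - 6 = 3)
E(I) = 7 (E(I) = 4 + 3 = 7)
((E(7) - 30)*(-108))/(((26*(-20))*16)) - 7719/(-42002) = ((7 - 30)*(-108))/(((26*(-20))*16)) - 7719/(-42002) = (-23*(-108))/((-520*16)) - 7719*(-1/42002) = 2484/(-8320) + 7719/42002 = 2484*(-1/8320) + 7719/42002 = -621/2080 + 7719/42002 = -5013861/43682080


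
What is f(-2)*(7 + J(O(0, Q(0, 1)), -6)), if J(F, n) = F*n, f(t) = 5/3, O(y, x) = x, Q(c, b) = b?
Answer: 5/3 ≈ 1.6667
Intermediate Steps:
f(t) = 5/3 (f(t) = 5*(⅓) = 5/3)
f(-2)*(7 + J(O(0, Q(0, 1)), -6)) = 5*(7 + 1*(-6))/3 = 5*(7 - 6)/3 = (5/3)*1 = 5/3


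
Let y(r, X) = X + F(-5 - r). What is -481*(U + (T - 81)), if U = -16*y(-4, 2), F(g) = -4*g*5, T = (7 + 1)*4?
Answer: 192881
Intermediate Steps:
T = 32 (T = 8*4 = 32)
F(g) = -20*g
y(r, X) = 100 + X + 20*r (y(r, X) = X - 20*(-5 - r) = X + (100 + 20*r) = 100 + X + 20*r)
U = -352 (U = -16*(100 + 2 + 20*(-4)) = -16*(100 + 2 - 80) = -16*22 = -352)
-481*(U + (T - 81)) = -481*(-352 + (32 - 81)) = -481*(-352 - 49) = -481*(-401) = 192881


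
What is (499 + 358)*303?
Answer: 259671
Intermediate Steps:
(499 + 358)*303 = 857*303 = 259671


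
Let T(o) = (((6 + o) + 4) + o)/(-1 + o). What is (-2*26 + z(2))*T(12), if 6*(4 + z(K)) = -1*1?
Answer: -5729/33 ≈ -173.61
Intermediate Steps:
z(K) = -25/6 (z(K) = -4 + (-1*1)/6 = -4 + (⅙)*(-1) = -4 - ⅙ = -25/6)
T(o) = (10 + 2*o)/(-1 + o) (T(o) = ((10 + o) + o)/(-1 + o) = (10 + 2*o)/(-1 + o))
(-2*26 + z(2))*T(12) = (-2*26 - 25/6)*(2*(5 + 12)/(-1 + 12)) = (-52 - 25/6)*(2*17/11) = -337*17/(3*11) = -337/6*34/11 = -5729/33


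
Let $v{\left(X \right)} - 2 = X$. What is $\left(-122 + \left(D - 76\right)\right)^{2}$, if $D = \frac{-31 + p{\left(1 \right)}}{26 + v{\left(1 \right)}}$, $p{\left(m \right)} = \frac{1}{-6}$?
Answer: $\frac{1199860321}{30276} \approx 39631.0$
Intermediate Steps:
$p{\left(m \right)} = - \frac{1}{6}$
$v{\left(X \right)} = 2 + X$
$D = - \frac{187}{174}$ ($D = \frac{-31 - \frac{1}{6}}{26 + \left(2 + 1\right)} = - \frac{187}{6 \left(26 + 3\right)} = - \frac{187}{6 \cdot 29} = \left(- \frac{187}{6}\right) \frac{1}{29} = - \frac{187}{174} \approx -1.0747$)
$\left(-122 + \left(D - 76\right)\right)^{2} = \left(-122 - \frac{13411}{174}\right)^{2} = \left(- \frac{34639}{174}\right)^{2} = \frac{1199860321}{30276}$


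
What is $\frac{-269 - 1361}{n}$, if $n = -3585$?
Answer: $\frac{326}{717} \approx 0.45467$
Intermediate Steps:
$\frac{-269 - 1361}{n} = \frac{-269 - 1361}{-3585} = \left(-1630\right) \left(- \frac{1}{3585}\right) = \frac{326}{717}$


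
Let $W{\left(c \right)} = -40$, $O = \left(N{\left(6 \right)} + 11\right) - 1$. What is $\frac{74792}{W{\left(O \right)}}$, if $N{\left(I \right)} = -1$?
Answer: $- \frac{9349}{5} \approx -1869.8$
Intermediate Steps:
$O = 9$ ($O = \left(-1 + 11\right) - 1 = 10 - 1 = 9$)
$\frac{74792}{W{\left(O \right)}} = \frac{74792}{-40} = 74792 \left(- \frac{1}{40}\right) = - \frac{9349}{5}$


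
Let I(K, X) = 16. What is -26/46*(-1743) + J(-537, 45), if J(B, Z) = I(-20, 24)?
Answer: 23027/23 ≈ 1001.2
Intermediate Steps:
J(B, Z) = 16
-26/46*(-1743) + J(-537, 45) = -26/46*(-1743) + 16 = -26*1/46*(-1743) + 16 = -13/23*(-1743) + 16 = 22659/23 + 16 = 23027/23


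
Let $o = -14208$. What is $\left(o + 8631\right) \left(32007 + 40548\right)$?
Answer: $-404639235$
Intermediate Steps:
$\left(o + 8631\right) \left(32007 + 40548\right) = \left(-14208 + 8631\right) \left(32007 + 40548\right) = \left(-5577\right) 72555 = -404639235$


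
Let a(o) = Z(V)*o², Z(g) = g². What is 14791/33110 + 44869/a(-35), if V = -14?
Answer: 71956167/113567300 ≈ 0.63360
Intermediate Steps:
a(o) = 196*o² (a(o) = (-14)²*o² = 196*o²)
14791/33110 + 44869/a(-35) = 14791/33110 + 44869/((196*(-35)²)) = 14791*(1/33110) + 44869/((196*1225)) = 2113/4730 + 44869/240100 = 71956167/113567300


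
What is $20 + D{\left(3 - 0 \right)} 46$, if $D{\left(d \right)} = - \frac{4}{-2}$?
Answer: $112$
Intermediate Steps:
$D{\left(d \right)} = 2$ ($D{\left(d \right)} = \left(-4\right) \left(- \frac{1}{2}\right) = 2$)
$20 + D{\left(3 - 0 \right)} 46 = 20 + 2 \cdot 46 = 20 + 92 = 112$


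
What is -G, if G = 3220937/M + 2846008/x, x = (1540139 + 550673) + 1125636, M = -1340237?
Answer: 818206393485/538850327272 ≈ 1.5184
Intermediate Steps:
x = 3216448 (x = 2090812 + 1125636 = 3216448)
G = -818206393485/538850327272 (G = 3220937/(-1340237) + 2846008/3216448 = 3220937*(-1/1340237) + 2846008*(1/3216448) = -3220937/1340237 + 355751/402056 = -818206393485/538850327272 ≈ -1.5184)
-G = -1*(-818206393485/538850327272) = 818206393485/538850327272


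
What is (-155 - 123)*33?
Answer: -9174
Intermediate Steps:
(-155 - 123)*33 = -278*33 = -9174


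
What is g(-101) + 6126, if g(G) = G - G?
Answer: 6126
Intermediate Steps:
g(G) = 0
g(-101) + 6126 = 0 + 6126 = 6126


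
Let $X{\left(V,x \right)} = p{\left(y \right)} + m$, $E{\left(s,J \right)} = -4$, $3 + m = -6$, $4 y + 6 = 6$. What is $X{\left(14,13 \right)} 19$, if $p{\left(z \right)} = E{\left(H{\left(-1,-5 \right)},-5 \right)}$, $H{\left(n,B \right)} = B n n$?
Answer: $-247$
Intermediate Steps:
$y = 0$ ($y = - \frac{3}{2} + \frac{1}{4} \cdot 6 = - \frac{3}{2} + \frac{3}{2} = 0$)
$m = -9$ ($m = -3 - 6 = -9$)
$H{\left(n,B \right)} = B n^{2}$
$p{\left(z \right)} = -4$
$X{\left(V,x \right)} = -13$ ($X{\left(V,x \right)} = -4 - 9 = -13$)
$X{\left(14,13 \right)} 19 = \left(-13\right) 19 = -247$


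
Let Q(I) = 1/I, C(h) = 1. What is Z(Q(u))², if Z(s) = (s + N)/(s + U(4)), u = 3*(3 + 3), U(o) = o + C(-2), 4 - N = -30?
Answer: 375769/8281 ≈ 45.377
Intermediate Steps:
N = 34 (N = 4 - 1*(-30) = 4 + 30 = 34)
U(o) = 1 + o (U(o) = o + 1 = 1 + o)
u = 18 (u = 3*6 = 18)
Z(s) = (34 + s)/(5 + s) (Z(s) = (s + 34)/(s + (1 + 4)) = (34 + s)/(s + 5) = (34 + s)/(5 + s))
Z(Q(u))² = ((34 + 1/18)/(5 + 1/18))² = ((613/18)/(91/18))² = ((18/91)*(613/18))² = (613/91)² = 375769/8281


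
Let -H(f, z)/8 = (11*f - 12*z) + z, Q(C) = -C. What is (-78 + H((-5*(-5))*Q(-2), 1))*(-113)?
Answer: 496070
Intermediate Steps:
H(f, z) = -88*f + 88*z (H(f, z) = -8*((11*f - 12*z) + z) = -8*((-12*z + 11*f) + z) = -8*(-11*z + 11*f) = -88*f + 88*z)
(-78 + H((-5*(-5))*Q(-2), 1))*(-113) = (-78 + (-88*(-5*(-5))*(-1*(-2)) + 88*1))*(-113) = (-78 + (-2200*2 + 88))*(-113) = (-78 + (-88*50 + 88))*(-113) = (-78 + (-4400 + 88))*(-113) = (-78 - 4312)*(-113) = -4390*(-113) = 496070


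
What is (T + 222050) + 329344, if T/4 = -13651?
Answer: 496790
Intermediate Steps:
T = -54604 (T = 4*(-13651) = -54604)
(T + 222050) + 329344 = (-54604 + 222050) + 329344 = 167446 + 329344 = 496790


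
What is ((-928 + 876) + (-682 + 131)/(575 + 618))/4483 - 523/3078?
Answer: -2989761323/16461818082 ≈ -0.18162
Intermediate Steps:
((-928 + 876) + (-682 + 131)/(575 + 618))/4483 - 523/3078 = (-52 - 551/1193)*(1/4483) - 523*1/3078 = (-52 - 551*1/1193)*(1/4483) - 523/3078 = (-52 - 551/1193)*(1/4483) - 523/3078 = -62587/1193*1/4483 - 523/3078 = -62587/5348219 - 523/3078 = -2989761323/16461818082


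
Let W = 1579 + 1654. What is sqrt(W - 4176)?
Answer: I*sqrt(943) ≈ 30.708*I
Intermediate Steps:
W = 3233
sqrt(W - 4176) = sqrt(3233 - 4176) = sqrt(-943) = I*sqrt(943)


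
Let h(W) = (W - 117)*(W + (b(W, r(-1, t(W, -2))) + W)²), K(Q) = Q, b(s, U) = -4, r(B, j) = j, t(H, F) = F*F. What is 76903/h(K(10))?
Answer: -76903/4922 ≈ -15.624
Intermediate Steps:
t(H, F) = F²
h(W) = (-117 + W)*(W + (-4 + W)²) (h(W) = (W - 117)*(W + (-4 + W)²) = (-117 + W)*(W + (-4 + W)²))
76903/h(K(10)) = 76903/(-1872 + 10³ - 124*10² + 835*10) = 76903/(-1872 + 1000 - 124*100 + 8350) = 76903/(-1872 + 1000 - 12400 + 8350) = 76903/(-4922) = 76903*(-1/4922) = -76903/4922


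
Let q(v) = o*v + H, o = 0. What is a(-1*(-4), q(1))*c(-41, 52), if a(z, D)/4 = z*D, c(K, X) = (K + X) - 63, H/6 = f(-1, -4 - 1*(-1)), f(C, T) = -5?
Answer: 24960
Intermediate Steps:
H = -30 (H = 6*(-5) = -30)
c(K, X) = -63 + K + X
q(v) = -30 (q(v) = 0*v - 30 = 0 - 30 = -30)
a(z, D) = 4*D*z (a(z, D) = 4*(z*D) = 4*(D*z) = 4*D*z)
a(-1*(-4), q(1))*c(-41, 52) = (4*(-30)*(-1*(-4)))*(-63 - 41 + 52) = (4*(-30)*4)*(-52) = -480*(-52) = 24960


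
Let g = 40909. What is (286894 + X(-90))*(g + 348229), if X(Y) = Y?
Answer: 111606334952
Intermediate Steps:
(286894 + X(-90))*(g + 348229) = (286894 - 90)*(40909 + 348229) = 286804*389138 = 111606334952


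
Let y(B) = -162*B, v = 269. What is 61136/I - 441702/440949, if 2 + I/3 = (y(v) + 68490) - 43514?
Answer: -4300844174/2050853799 ≈ -2.0971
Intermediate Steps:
I = -55812 (I = -6 + 3*((-162*269 + 68490) - 43514) = -6 + 3*((-43578 + 68490) - 43514) = -6 + 3*(24912 - 43514) = -6 + 3*(-18602) = -6 - 55806 = -55812)
61136/I - 441702/440949 = 61136/(-55812) - 441702/440949 = 61136*(-1/55812) - 441702*1/440949 = -15284/13953 - 147234/146983 = -4300844174/2050853799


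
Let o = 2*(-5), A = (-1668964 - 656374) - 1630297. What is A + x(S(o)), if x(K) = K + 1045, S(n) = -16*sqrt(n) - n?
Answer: -3954580 - 16*I*sqrt(10) ≈ -3.9546e+6 - 50.596*I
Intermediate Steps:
A = -3955635 (A = -2325338 - 1630297 = -3955635)
o = -10
S(n) = -n - 16*sqrt(n)
x(K) = 1045 + K
A + x(S(o)) = -3955635 + (1045 + (-1*(-10) - 16*I*sqrt(10))) = -3955635 + (1045 + (10 - 16*I*sqrt(10))) = -3955635 + (1055 - 16*I*sqrt(10)) = -3954580 - 16*I*sqrt(10)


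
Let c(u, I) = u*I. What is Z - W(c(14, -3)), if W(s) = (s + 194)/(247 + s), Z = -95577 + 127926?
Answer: 6631393/205 ≈ 32348.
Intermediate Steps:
c(u, I) = I*u
Z = 32349
W(s) = (194 + s)/(247 + s)
Z - W(c(14, -3)) = 32349 - (194 - 3*14)/(247 - 3*14) = 32349 - (194 - 42)/(247 - 42) = 32349 - 152/205 = 6631393/205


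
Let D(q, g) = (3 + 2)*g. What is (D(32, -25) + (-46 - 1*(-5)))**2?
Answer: 27556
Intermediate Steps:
D(q, g) = 5*g
(D(32, -25) + (-46 - 1*(-5)))**2 = (5*(-25) + (-46 - 1*(-5)))**2 = (-125 + (-46 + 5))**2 = (-125 - 41)**2 = (-166)**2 = 27556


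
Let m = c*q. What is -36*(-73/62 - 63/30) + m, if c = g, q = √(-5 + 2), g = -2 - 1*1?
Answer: 18288/155 - 3*I*√3 ≈ 117.99 - 5.1962*I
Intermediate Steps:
g = -3 (g = -2 - 1 = -3)
q = I*√3 (q = √(-3) = I*√3 ≈ 1.732*I)
c = -3
m = -3*I*√3 ≈ -5.1962*I
-36*(-73/62 - 63/30) + m = -36*(-73/62 - 63/30) - 3*I*√3 = -36*(-73*1/62 - 63*1/30) - 3*I*√3 = -36*(-73/62 - 21/10) - 3*I*√3 = -36*(-508/155) - 3*I*√3 = 18288/155 - 3*I*√3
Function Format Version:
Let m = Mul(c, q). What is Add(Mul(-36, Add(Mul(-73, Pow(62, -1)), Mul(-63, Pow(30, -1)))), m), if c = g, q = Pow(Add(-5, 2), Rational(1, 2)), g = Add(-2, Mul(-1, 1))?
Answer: Add(Rational(18288, 155), Mul(-3, I, Pow(3, Rational(1, 2)))) ≈ Add(117.99, Mul(-5.1962, I))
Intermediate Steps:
g = -3 (g = Add(-2, -1) = -3)
q = Mul(I, Pow(3, Rational(1, 2))) (q = Pow(-3, Rational(1, 2)) = Mul(I, Pow(3, Rational(1, 2))) ≈ Mul(1.7320, I))
c = -3
m = Mul(-3, I, Pow(3, Rational(1, 2))) (m = Mul(-3, Mul(I, Pow(3, Rational(1, 2)))) = Mul(-3, I, Pow(3, Rational(1, 2))) ≈ Mul(-5.1962, I))
Add(Mul(-36, Add(Mul(-73, Pow(62, -1)), Mul(-63, Pow(30, -1)))), m) = Add(Mul(-36, Add(Mul(-73, Pow(62, -1)), Mul(-63, Pow(30, -1)))), Mul(-3, I, Pow(3, Rational(1, 2)))) = Add(Mul(-36, Add(Mul(-73, Rational(1, 62)), Mul(-63, Rational(1, 30)))), Mul(-3, I, Pow(3, Rational(1, 2)))) = Add(Mul(-36, Add(Rational(-73, 62), Rational(-21, 10))), Mul(-3, I, Pow(3, Rational(1, 2)))) = Add(Mul(-36, Rational(-508, 155)), Mul(-3, I, Pow(3, Rational(1, 2)))) = Add(Rational(18288, 155), Mul(-3, I, Pow(3, Rational(1, 2))))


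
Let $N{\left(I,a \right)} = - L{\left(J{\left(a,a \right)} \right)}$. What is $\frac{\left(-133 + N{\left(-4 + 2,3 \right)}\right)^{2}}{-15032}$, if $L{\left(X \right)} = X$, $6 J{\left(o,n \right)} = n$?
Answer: $- \frac{71289}{60128} \approx -1.1856$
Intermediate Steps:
$J{\left(o,n \right)} = \frac{n}{6}$
$N{\left(I,a \right)} = - \frac{a}{6}$
$\frac{\left(-133 + N{\left(-4 + 2,3 \right)}\right)^{2}}{-15032} = \frac{\left(-133 - \frac{1}{2}\right)^{2}}{-15032} = \left(-133 - \frac{1}{2}\right)^{2} \left(- \frac{1}{15032}\right) = \left(- \frac{267}{2}\right)^{2} \left(- \frac{1}{15032}\right) = \frac{71289}{4} \left(- \frac{1}{15032}\right) = - \frac{71289}{60128}$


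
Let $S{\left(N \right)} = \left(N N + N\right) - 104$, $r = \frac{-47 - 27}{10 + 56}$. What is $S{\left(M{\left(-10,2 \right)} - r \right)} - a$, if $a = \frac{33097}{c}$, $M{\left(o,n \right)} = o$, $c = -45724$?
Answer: $- \frac{72140017}{2164932} \approx -33.322$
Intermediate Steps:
$a = - \frac{1439}{1988}$ ($a = \frac{33097}{-45724} = 33097 \left(- \frac{1}{45724}\right) = - \frac{1439}{1988} \approx -0.72384$)
$r = - \frac{37}{33}$ ($r = - \frac{74}{66} = \left(-74\right) \frac{1}{66} = - \frac{37}{33} \approx -1.1212$)
$S{\left(N \right)} = -104 + N + N^{2}$ ($S{\left(N \right)} = \left(N^{2} + N\right) - 104 = \left(N + N^{2}\right) - 104 = -104 + N + N^{2}$)
$S{\left(M{\left(-10,2 \right)} - r \right)} - a = \left(-104 - \frac{293}{33} + \left(-10 - - \frac{37}{33}\right)^{2}\right) - - \frac{1439}{1988} = \left(-104 + \left(-10 + \frac{37}{33}\right) + \left(-10 + \frac{37}{33}\right)^{2}\right) + \frac{1439}{1988} = \left(-104 - \frac{293}{33} + \left(- \frac{293}{33}\right)^{2}\right) + \frac{1439}{1988} = \left(-104 - \frac{293}{33} + \frac{85849}{1089}\right) + \frac{1439}{1988} = - \frac{37076}{1089} + \frac{1439}{1988} = - \frac{72140017}{2164932}$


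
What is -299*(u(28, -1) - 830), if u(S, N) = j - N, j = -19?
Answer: 253552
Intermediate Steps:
u(S, N) = -19 - N
-299*(u(28, -1) - 830) = -299*((-19 - 1*(-1)) - 830) = -299*((-19 + 1) - 830) = -299*(-18 - 830) = -299*(-848) = 253552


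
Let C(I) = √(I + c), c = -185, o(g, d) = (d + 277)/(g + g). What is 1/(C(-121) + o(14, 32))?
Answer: 2884/111795 - 784*I*√34/111795 ≈ 0.025797 - 0.040892*I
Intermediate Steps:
o(g, d) = (277 + d)/(2*g) (o(g, d) = (277 + d)/((2*g)) = (277 + d)*(1/(2*g)) = (277 + d)/(2*g))
C(I) = √(-185 + I) (C(I) = √(I - 185) = √(-185 + I))
1/(C(-121) + o(14, 32)) = 1/(√(-185 - 121) + (½)*(277 + 32)/14) = 1/(√(-306) + (½)*(1/14)*309) = 1/(3*I*√34 + 309/28) = 1/(309/28 + 3*I*√34)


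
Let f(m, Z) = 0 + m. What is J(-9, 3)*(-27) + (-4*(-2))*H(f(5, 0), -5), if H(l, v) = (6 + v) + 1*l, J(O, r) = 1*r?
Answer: -33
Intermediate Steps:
f(m, Z) = m
J(O, r) = r
H(l, v) = 6 + l + v (H(l, v) = (6 + v) + l = 6 + l + v)
J(-9, 3)*(-27) + (-4*(-2))*H(f(5, 0), -5) = 3*(-27) + (-4*(-2))*(6 + 5 - 5) = -81 + 8*6 = -81 + 48 = -33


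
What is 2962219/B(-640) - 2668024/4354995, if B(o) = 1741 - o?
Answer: 12894096368761/10369243095 ≈ 1243.5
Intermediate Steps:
2962219/B(-640) - 2668024/4354995 = 2962219/(1741 - 1*(-640)) - 2668024/4354995 = 2962219/(1741 + 640) - 2668024*1/4354995 = 2962219/2381 - 2668024/4354995 = 12894096368761/10369243095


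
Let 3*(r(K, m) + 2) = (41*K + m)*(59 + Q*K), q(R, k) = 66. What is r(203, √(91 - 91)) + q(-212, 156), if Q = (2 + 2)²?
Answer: 27524353/3 ≈ 9.1748e+6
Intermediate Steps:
Q = 16 (Q = 4² = 16)
r(K, m) = -2 + (59 + 16*K)*(m + 41*K)/3 (r(K, m) = -2 + ((41*K + m)*(59 + 16*K))/3 = -2 + ((m + 41*K)*(59 + 16*K))/3 = -2 + ((59 + 16*K)*(m + 41*K))/3 = -2 + (59 + 16*K)*(m + 41*K)/3)
r(203, √(91 - 91)) + q(-212, 156) = (-2 + 59*√(91 - 91)/3 + (656/3)*203² + (2419/3)*203 + (16/3)*203*√(91 - 91)) + 66 = (-2 + 59*√0/3 + (656/3)*41209 + 491057/3 + (16/3)*203*√0) + 66 = (-2 + (59/3)*0 + 27033104/3 + 491057/3 + (16/3)*203*0) + 66 = (-2 + 0 + 27033104/3 + 491057/3 + 0) + 66 = 27524155/3 + 66 = 27524353/3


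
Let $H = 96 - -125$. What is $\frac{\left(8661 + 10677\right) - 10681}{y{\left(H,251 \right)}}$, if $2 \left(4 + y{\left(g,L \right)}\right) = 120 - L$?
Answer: $- \frac{17314}{139} \approx -124.56$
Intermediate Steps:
$H = 221$ ($H = 96 + 125 = 221$)
$y{\left(g,L \right)} = 56 - \frac{L}{2}$ ($y{\left(g,L \right)} = -4 + \frac{120 - L}{2} = -4 - \left(-60 + \frac{L}{2}\right) = 56 - \frac{L}{2}$)
$\frac{\left(8661 + 10677\right) - 10681}{y{\left(H,251 \right)}} = \frac{\left(8661 + 10677\right) - 10681}{56 - \frac{251}{2}} = \frac{19338 - 10681}{56 - \frac{251}{2}} = \frac{8657}{- \frac{139}{2}} = 8657 \left(- \frac{2}{139}\right) = - \frac{17314}{139}$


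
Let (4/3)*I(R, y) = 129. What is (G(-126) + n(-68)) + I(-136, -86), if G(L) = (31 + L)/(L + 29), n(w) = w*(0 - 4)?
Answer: 143455/388 ≈ 369.73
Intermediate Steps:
n(w) = -4*w (n(w) = w*(-4) = -4*w)
I(R, y) = 387/4 (I(R, y) = (3/4)*129 = 387/4)
G(L) = (31 + L)/(29 + L)
(G(-126) + n(-68)) + I(-136, -86) = ((31 - 126)/(29 - 126) - 4*(-68)) + 387/4 = (-95/(-97) + 272) + 387/4 = (-1/97*(-95) + 272) + 387/4 = (95/97 + 272) + 387/4 = 26479/97 + 387/4 = 143455/388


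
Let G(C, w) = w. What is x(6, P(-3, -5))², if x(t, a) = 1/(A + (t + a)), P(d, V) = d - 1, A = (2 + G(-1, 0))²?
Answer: 1/36 ≈ 0.027778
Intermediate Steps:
A = 4 (A = (2 + 0)² = 2² = 4)
P(d, V) = -1 + d
x(t, a) = 1/(4 + a + t) (x(t, a) = 1/(4 + (t + a)) = 1/(4 + (a + t)) = 1/(4 + a + t))
x(6, P(-3, -5))² = (1/(4 + (-1 - 3) + 6))² = (1/(4 - 4 + 6))² = (1/6)² = (⅙)² = 1/36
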